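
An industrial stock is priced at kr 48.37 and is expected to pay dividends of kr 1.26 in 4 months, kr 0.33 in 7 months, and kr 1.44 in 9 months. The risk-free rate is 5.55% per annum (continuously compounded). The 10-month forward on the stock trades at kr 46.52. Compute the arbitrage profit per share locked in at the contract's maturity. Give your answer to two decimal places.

kr 1.06 per share

PV(dividends) I = 1.26·e^(−0.0555·4/12) + 0.33·e^(−0.0555·7/12) + 1.44·e^(−0.0555·9/12) = 2.9377
Fair forward F* = (S − I)·e^(rT) = (48.37 − 2.9377)·e^0.046250 = 45.4323 × 1.047336 = 47.5829
Market kr 46.52 < fair 47.5829: forward underpriced → reverse cash-and-carry (short the stock, invest proceeds at r, pay the dividends, go long the forward).
Profit at T = |F_mkt − F*| = |46.52 − 47.5829| = kr 1.06 per share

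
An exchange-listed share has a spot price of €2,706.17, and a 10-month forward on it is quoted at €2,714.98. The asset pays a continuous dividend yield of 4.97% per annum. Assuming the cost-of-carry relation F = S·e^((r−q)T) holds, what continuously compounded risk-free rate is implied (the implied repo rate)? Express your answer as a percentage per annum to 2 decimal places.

From F = S·e^((r−q)T): (r − q) = ln(F/S)/T
ln(2714.98/2706.17) = ln(1.003256) = 0.003251
(r − q) = 0.003251 / (10/12) = 0.003901
r = ln(F/S)/T + q = 0.003901 + 0.0497 = 0.053601
r = 5.36%

5.36%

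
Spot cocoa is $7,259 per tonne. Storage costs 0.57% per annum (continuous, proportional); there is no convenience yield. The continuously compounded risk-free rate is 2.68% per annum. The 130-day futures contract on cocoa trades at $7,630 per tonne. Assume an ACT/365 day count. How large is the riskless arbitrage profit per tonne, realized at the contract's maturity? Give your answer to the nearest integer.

Fair futures: F* = S·e^(carry·T), with carry = (r + u) = 0.0268 + 0.0057 = 0.0325
F* = 7259 · e^(0.0325 × 130/365) = 7259 · e^0.011575 = 7259 × 1.011642 = $7343.5093
Market $7630 > fair $7343.5093: forward overpriced → cash-and-carry (buy spot, short the forward).
At maturity, profit = |F_mkt − F*| = |7630 − 7343.5093| = $286 per tonne

$286 per tonne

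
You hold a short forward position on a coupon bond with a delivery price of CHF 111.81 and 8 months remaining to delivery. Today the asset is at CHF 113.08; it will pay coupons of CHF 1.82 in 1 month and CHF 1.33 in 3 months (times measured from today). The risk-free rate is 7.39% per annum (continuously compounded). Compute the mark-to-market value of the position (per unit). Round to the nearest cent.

PV(remaining coupons) I = 1.82·e^(−0.0739·1/12) + 1.33·e^(−0.0739·3/12) = 3.1145
Current forward F = (S − I)·e^(rT) = (113.08 − 3.1145)·e^(0.0739·8/12) = 109.9655 × 1.050500 = 115.5188
Value (long) = (F − K)·e^(−rT) = (115.5188 − 111.81) × 0.951927 = 3.5305
Short position value = −(long value) = -CHF 3.53

-CHF 3.53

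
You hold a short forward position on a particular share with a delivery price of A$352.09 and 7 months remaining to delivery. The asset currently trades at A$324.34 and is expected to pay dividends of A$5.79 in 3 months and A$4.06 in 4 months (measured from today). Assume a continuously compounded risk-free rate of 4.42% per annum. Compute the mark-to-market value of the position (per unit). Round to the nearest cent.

PV(remaining dividends) I = 5.79·e^(−0.0442·3/12) + 4.06·e^(−0.0442·4/12) = 9.7270
Current forward F = (S − I)·e^(rT) = (324.34 − 9.7270)·e^(0.0442·7/12) = 314.6130 × 1.026119 = 322.8304
Value (long) = (F − K)·e^(−rT) = (322.8304 − 352.09) × 0.974546 = -28.5148
Short position value = −(long value) = A$28.51

A$28.51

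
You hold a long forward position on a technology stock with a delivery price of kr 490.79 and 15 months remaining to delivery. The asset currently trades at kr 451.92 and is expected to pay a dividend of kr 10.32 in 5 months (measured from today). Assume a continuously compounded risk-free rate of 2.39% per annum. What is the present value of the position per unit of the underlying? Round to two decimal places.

PV(remaining dividends) I = 10.32·e^(−0.0239·5/12) = 10.2177
Current forward F = (S − I)·e^(rT) = (451.92 − 10.2177)·e^(0.0239·15/12) = 441.7023 × 1.030326 = 455.0974
Value (long) = (F − K)·e^(−rT) = (455.0974 − 490.79) × 0.970567 = -34.6421
Value = -kr 34.64

-kr 34.64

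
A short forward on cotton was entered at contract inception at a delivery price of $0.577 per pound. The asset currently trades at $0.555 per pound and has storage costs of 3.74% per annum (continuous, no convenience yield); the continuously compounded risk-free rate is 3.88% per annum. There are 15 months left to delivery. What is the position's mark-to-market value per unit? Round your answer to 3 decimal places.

-$0.032 per pound

Current fair forward for the remaining 15 months: F = S·e^((r + u)·T), (r + u) = 0.0388 + 0.0374 = 0.0762
F = 0.555 · e^(0.0762 × 15/12) = 0.555 × 1.099934 = 0.6105
Value of long forward = (F − K)·e^(−rT) = (0.6105 − 0.577) · e^(−0.0388·15/12)
= 0.0335 × 0.952657 = 0.032
Short position value = −(long value) = -$0.032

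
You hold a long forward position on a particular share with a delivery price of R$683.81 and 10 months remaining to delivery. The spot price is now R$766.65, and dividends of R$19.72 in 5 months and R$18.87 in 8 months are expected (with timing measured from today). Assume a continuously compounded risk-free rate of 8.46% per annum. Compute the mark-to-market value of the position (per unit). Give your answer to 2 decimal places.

R$92.52

PV(remaining dividends) I = 19.72·e^(−0.0846·5/12) + 18.87·e^(−0.0846·8/12) = 36.8722
Current forward F = (S − I)·e^(rT) = (766.65 − 36.8722)·e^(0.0846·10/12) = 729.7778 × 1.073045 = 783.0844
Value (long) = (F − K)·e^(−rT) = (783.0844 − 683.81) × 0.931928 = 92.5166
Value = R$92.52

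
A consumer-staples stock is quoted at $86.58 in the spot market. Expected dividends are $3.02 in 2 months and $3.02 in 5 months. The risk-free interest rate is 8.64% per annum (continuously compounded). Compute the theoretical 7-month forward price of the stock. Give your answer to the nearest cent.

PV(dividends) I = 3.02·e^(−0.0864·2/12) + 3.02·e^(−0.0864·5/12)
I = 2.9768 + 2.9132 = 5.8900
F = (S − I)·e^(rT) = (86.58 − 5.8900) · e^(0.0864·7/12)
= 80.6900 · e^0.050400 = 80.6900 × 1.051692 = $84.86

$84.86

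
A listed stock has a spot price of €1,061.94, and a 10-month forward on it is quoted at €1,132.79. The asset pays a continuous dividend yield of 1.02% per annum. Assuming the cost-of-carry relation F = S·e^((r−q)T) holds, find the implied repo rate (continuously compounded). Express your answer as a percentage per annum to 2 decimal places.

From F = S·e^((r−q)T): (r − q) = ln(F/S)/T
ln(1132.79/1061.94) = ln(1.066718) = 0.064587
(r − q) = 0.064587 / (10/12) = 0.077504
r = ln(F/S)/T + q = 0.077504 + 0.0102 = 0.087704
r = 8.77%

8.77%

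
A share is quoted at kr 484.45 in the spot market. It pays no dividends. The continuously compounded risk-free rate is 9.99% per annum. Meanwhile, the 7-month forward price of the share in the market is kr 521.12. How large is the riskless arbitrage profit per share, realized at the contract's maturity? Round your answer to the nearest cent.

kr 7.60 per share

Fair forward: F* = S·e^(carry·T), with carry = r = 0.0999
F* = 484.45 · e^(0.0999 × 7/12) = 484.45 · e^0.058275 = 484.45 × 1.060006 = kr 513.5199
Market kr 521.12 > fair kr 513.5199: forward overpriced → cash-and-carry (buy spot, short the forward).
At maturity, profit = |F_mkt − F*| = |521.12 − 513.5199| = kr 7.60 per share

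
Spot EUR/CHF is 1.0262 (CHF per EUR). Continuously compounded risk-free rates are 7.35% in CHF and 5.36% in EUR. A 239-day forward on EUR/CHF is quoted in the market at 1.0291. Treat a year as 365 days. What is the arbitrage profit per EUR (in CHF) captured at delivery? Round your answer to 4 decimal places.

Fair forward: F* = S·e^(carry·T), with carry = (r_CHF − r_EUR) = 0.0735 − 0.0536 = 0.0199
F* = 1.0262 · e^(0.0199 × 239/365) = 1.0262 · e^0.013030 = 1.0262 × 1.013115 = 1.0397
Market 1.0291 < fair 1.0397: forward underpriced → reverse cash-and-carry (short spot, go long the forward).
At maturity, profit = |F_mkt − F*| = |1.0291 − 1.0397| = 0.0106 per EUR (in CHF)

0.0106 per EUR (in CHF)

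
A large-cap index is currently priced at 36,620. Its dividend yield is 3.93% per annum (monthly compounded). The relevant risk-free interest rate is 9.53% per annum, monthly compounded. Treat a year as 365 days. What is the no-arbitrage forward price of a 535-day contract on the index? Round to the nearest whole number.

39,734

F = S · (1+r/12)^(12T) / (1+q/12)^(12T)
= 36620 × 1.149279 / 1.059196 = 36620 × 1.085048
F = 39,734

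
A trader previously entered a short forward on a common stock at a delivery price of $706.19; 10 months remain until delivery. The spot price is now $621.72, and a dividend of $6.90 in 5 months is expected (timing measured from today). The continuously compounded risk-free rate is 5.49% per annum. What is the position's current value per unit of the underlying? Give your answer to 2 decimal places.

PV(remaining dividends) I = 6.90·e^(−0.0549·5/12) = 6.7440
Current forward F = (S − I)·e^(rT) = (621.72 − 6.7440)·e^(0.0549·10/12) = 614.9760 × 1.046813 = 643.7649
Value (long) = (F − K)·e^(−rT) = (643.7649 − 706.19) × 0.955281 = -59.6335
Short position value = −(long value) = $59.63

$59.63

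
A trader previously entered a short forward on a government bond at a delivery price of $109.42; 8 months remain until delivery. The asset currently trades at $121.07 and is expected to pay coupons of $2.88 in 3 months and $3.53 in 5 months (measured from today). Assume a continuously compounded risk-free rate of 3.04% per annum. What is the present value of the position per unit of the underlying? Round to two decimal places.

PV(remaining coupons) I = 2.88·e^(−0.0304·3/12) + 3.53·e^(−0.0304·5/12) = 6.3438
Current forward F = (S − I)·e^(rT) = (121.07 − 6.3438)·e^(0.0304·8/12) = 114.7262 × 1.020473 = 117.0750
Value (long) = (F − K)·e^(−rT) = (117.0750 − 109.42) × 0.979937 = 7.5014
Short position value = −(long value) = -$7.50

-$7.50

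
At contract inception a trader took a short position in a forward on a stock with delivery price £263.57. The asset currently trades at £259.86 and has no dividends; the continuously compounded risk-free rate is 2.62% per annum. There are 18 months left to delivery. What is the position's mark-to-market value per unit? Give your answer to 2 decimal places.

Current fair forward for the remaining 18 months: F = S·e^(r·T), r = 0.0262
F = 259.86 · e^(0.0262 × 18/12) = 259.86 × 1.040082 = 270.2757
Value of long forward = (F − K)·e^(−rT) = (270.2757 − 263.57) · e^(−0.0262·18/12)
= 6.7057 × 0.961462 = 6.45
Short position value = −(long value) = -£6.45

-£6.45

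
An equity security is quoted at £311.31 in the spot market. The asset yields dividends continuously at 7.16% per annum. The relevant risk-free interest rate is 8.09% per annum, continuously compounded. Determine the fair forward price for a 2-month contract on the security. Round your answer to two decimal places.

F = S·e^((r − q)T) = 311.31 · e^((0.0809 − 0.0716) × 2/12)
= 311.31 · e^0.001550 = 311.31 × 1.001551
F = £311.79

£311.79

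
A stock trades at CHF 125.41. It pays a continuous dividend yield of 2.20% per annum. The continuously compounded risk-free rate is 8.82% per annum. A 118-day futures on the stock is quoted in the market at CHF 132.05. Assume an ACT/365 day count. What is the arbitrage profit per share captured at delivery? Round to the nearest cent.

Fair futures: F* = S·e^(carry·T), with carry = (r − q) = 0.0882 − 0.0220 = 0.0662
F* = 125.41 · e^(0.0662 × 118/365) = 125.41 · e^0.021402 = 125.41 × 1.021633 = CHF 128.1230
Market CHF 132.05 > fair CHF 128.1230: forward overpriced → cash-and-carry (buy spot, short the forward).
At maturity, profit = |F_mkt − F*| = |132.05 − 128.1230| = CHF 3.93 per share

CHF 3.93 per share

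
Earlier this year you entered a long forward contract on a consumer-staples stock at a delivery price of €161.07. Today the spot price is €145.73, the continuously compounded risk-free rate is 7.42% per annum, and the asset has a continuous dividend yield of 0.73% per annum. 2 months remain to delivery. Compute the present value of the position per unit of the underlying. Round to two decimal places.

-€13.54

Current fair forward for the remaining 2 months: F = S·e^((r − q)·T), (r − q) = 0.0742 − 0.0073 = 0.0669
F = 145.73 · e^(0.0669 × 2/12) = 145.73 × 1.011212 = 147.3639
Value of long forward = (F − K)·e^(−rT) = (147.3639 − 161.07) · e^(−0.0742·2/12)
= -13.7061 × 0.987709 = -13.54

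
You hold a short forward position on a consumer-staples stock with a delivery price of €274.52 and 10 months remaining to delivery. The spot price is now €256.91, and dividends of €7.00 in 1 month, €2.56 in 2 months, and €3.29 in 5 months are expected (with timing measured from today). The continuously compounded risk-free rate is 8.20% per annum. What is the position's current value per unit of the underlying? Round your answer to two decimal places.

PV(remaining dividends) I = 7.00·e^(−0.0820·1/12) + 2.56·e^(−0.0820·2/12) + 3.29·e^(−0.0820·5/12) = 12.6571
Current forward F = (S − I)·e^(rT) = (256.91 − 12.6571)·e^(0.0820·10/12) = 244.2529 × 1.070722 = 261.5270
Value (long) = (F − K)·e^(−rT) = (261.5270 − 274.52) × 0.933949 = -12.1348
Short position value = −(long value) = €12.13

€12.13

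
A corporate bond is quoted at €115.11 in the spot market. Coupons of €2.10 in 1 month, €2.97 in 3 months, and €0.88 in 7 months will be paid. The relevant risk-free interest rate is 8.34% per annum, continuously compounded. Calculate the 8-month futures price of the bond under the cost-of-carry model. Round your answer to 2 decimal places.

€115.53

PV(coupons) I = 2.10·e^(−0.0834·1/12) + 2.97·e^(−0.0834·3/12) + 0.88·e^(−0.0834·7/12)
I = 2.0855 + 2.9087 + 0.8382 = 5.8324
F = (S − I)·e^(rT) = (115.11 − 5.8324) · e^(0.0834·8/12)
= 109.2776 · e^0.055600 = 109.2776 × 1.057175 = €115.53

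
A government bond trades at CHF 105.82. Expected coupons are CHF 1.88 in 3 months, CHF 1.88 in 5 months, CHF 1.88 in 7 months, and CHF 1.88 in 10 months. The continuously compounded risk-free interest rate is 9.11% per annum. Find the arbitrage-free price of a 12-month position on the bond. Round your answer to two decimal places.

CHF 108.06

PV(coupons) I = 1.88·e^(−0.0911·3/12) + 1.88·e^(−0.0911·5/12) + 1.88·e^(−0.0911·7/12) + 1.88·e^(−0.0911·10/12)
I = 1.8377 + 1.8100 + 1.7827 + 1.7426 = 7.1730
F = (S − I)·e^(rT) = (105.82 − 7.1730) · e^(0.0911·12/12)
= 98.6470 · e^0.091100 = 98.6470 × 1.095379 = CHF 108.06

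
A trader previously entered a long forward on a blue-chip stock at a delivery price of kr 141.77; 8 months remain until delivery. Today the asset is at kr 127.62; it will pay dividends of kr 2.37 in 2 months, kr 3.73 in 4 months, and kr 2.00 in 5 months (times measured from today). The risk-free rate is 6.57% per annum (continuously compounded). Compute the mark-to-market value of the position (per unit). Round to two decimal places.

-kr 16.01

PV(remaining dividends) I = 2.37·e^(−0.0657·2/12) + 3.73·e^(−0.0657·4/12) + 2.00·e^(−0.0657·5/12) = 7.9394
Current forward F = (S − I)·e^(rT) = (127.62 − 7.9394)·e^(0.0657·8/12) = 119.6806 × 1.044773 = 125.0391
Value (long) = (F − K)·e^(−rT) = (125.0391 − 141.77) × 0.957145 = -16.0139
Value = -kr 16.01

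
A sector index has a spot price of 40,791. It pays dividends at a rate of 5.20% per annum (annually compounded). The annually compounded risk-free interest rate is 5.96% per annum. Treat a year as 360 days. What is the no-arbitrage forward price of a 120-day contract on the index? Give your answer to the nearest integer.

40,889

F = S · (1+r)^T / (1+q)^T
= 40791 × 1.019485 / 1.017041 = 40791 × 1.002403
F = 40,889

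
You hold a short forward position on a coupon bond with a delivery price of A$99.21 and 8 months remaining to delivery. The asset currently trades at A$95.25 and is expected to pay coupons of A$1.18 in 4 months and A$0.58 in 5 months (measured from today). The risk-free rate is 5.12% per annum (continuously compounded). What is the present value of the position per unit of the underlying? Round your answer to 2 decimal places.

PV(remaining coupons) I = 1.18·e^(−0.0512·4/12) + 0.58·e^(−0.0512·5/12) = 1.7278
Current forward F = (S − I)·e^(rT) = (95.25 − 1.7278)·e^(0.0512·8/12) = 93.5222 × 1.034723 = 96.7696
Value (long) = (F − K)·e^(−rT) = (96.7696 − 99.21) × 0.966443 = -2.3585
Short position value = −(long value) = A$2.36

A$2.36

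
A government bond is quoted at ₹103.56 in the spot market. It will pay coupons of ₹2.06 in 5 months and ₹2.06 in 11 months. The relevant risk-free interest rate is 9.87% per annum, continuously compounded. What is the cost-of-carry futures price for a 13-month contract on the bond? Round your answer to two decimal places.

₹110.95

PV(coupons) I = 2.06·e^(−0.0987·5/12) + 2.06·e^(−0.0987·11/12)
I = 1.9770 + 1.8818 = 3.8588
F = (S − I)·e^(rT) = (103.56 − 3.8588) · e^(0.0987·13/12)
= 99.7012 · e^0.106925 = 99.7012 × 1.112851 = ₹110.95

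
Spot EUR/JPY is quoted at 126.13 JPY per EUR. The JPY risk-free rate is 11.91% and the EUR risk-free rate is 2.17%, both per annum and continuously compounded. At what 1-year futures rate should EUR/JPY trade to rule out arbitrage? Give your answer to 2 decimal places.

139.03

F = S·e^((r_JPY − r_EUR)T) = 126.13 · e^((0.1191 − 0.0217) × 12/12)
= 126.13 · e^0.097400 = 126.13 × 1.102301
F = 139.03 JPY per EUR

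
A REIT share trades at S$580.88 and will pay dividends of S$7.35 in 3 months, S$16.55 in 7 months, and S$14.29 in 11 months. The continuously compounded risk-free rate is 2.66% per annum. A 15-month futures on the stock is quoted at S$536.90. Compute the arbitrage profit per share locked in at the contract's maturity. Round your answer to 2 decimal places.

PV(dividends) I = 7.35·e^(−0.0266·3/12) + 16.55·e^(−0.0266·7/12) + 14.29·e^(−0.0266·11/12) = 37.5422
Fair futures F* = (S − I)·e^(rT) = (580.88 − 37.5422)·e^0.033250 = 543.3378 × 1.033809 = 561.7075
Market S$536.90 < fair 561.7075: forward underpriced → reverse cash-and-carry (short the stock, invest proceeds at r, pay the dividends, go long the forward).
Profit at T = |F_mkt − F*| = |536.90 − 561.7075| = S$24.81 per share

S$24.81 per share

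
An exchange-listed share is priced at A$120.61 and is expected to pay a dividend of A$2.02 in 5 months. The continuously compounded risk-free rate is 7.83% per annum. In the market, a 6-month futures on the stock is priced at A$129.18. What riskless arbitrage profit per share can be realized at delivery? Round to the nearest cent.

PV(dividends) I = 2.02·e^(−0.0783·5/12) = 1.9552
Fair futures F* = (S − I)·e^(rT) = (120.61 − 1.9552)·e^0.039150 = 118.6548 × 1.039926 = 123.3922
Market A$129.18 > fair 123.3922: forward overpriced → cash-and-carry (borrow at r, buy the stock and collect the dividends, short the forward).
Profit at T = |F_mkt − F*| = |129.18 − 123.3922| = A$5.79 per share

A$5.79 per share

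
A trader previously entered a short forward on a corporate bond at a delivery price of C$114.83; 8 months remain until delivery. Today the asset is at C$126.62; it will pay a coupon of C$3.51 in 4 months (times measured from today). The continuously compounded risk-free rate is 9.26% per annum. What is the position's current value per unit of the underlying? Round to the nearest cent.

-C$15.26

PV(remaining coupons) I = 3.51·e^(−0.0926·4/12) = 3.4033
Current forward F = (S − I)·e^(rT) = (126.62 − 3.4033)·e^(0.0926·8/12) = 123.2167 × 1.063679 = 131.0630
Value (long) = (F − K)·e^(−rT) = (131.0630 − 114.83) × 0.940134 = 15.2612
Short position value = −(long value) = -C$15.26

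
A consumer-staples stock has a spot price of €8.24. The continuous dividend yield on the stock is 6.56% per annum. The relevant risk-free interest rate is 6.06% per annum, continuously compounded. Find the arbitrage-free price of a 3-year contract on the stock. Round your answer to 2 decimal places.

F = S·e^((r − q)T) = 8.24 · e^((0.0606 − 0.0656) × 3)
= 8.24 · e^-0.015000 = 8.24 × 0.985112
F = €8.12

€8.12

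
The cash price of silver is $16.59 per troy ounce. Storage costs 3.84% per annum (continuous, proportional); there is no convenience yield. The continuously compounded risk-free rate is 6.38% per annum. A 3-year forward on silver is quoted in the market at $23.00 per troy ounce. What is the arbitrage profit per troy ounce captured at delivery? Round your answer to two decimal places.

$0.46 per troy ounce

Fair forward: F* = S·e^(carry·T), with carry = (r + u) = 0.0638 + 0.0384 = 0.1022
F* = 16.59 · e^(0.1022 × 3) = 16.59 · e^0.306600 = 16.59 × 1.358797 = $22.5424
Market $23.00 > fair $22.5424: forward overpriced → cash-and-carry (buy spot, short the forward).
At maturity, profit = |F_mkt − F*| = |23.00 − 22.5424| = $0.46 per troy ounce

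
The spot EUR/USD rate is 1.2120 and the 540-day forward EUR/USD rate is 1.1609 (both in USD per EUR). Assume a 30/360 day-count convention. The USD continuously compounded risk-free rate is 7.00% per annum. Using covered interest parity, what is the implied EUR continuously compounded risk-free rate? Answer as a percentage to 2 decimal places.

9.87%

F = S·e^((r_USD − r_EUR)T) ⇒ r_EUR = r_USD − ln(F/S)/T
ln(1.1609/1.2120) = -0.043076; /(540/360) = -0.028717
r_EUR = 0.0700 + 0.028717 = 0.098717
r_EUR = 9.87%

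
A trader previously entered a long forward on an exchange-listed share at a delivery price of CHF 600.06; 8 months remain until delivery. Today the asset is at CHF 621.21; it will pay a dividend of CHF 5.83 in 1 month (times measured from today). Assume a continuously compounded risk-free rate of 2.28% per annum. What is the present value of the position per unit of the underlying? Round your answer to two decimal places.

PV(remaining dividends) I = 5.83·e^(−0.0228·1/12) = 5.8189
Current forward F = (S − I)·e^(rT) = (621.21 − 5.8189)·e^(0.0228·8/12) = 615.3911 × 1.015316 = 624.8164
Value (long) = (F − K)·e^(−rT) = (624.8164 − 600.06) × 0.984915 = 24.3829
Value = CHF 24.38

CHF 24.38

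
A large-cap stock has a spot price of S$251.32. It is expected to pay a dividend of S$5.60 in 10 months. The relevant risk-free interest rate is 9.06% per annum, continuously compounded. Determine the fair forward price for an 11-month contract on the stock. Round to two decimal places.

S$267.44

PV(dividends) I = 5.60·e^(−0.0906·10/12)
I = 5.1928
F = (S − I)·e^(rT) = (251.32 − 5.1928) · e^(0.0906·11/12)
= 246.1272 · e^0.083050 = 246.1272 × 1.086596 = S$267.44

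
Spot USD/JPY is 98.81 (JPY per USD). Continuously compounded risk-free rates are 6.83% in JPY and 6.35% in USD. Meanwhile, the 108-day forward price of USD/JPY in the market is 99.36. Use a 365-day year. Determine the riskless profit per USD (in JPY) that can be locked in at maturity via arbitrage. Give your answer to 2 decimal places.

0.41 per USD (in JPY)

Fair forward: F* = S·e^(carry·T), with carry = (r_JPY − r_USD) = 0.0683 − 0.0635 = 0.0048
F* = 98.81 · e^(0.0048 × 108/365) = 98.81 · e^0.001420 = 98.81 × 1.001421 = 98.9504
Market 99.36 > fair 98.9504: forward overpriced → cash-and-carry (buy spot, short the forward).
At maturity, profit = |F_mkt − F*| = |99.36 − 98.9504| = 0.41 per USD (in JPY)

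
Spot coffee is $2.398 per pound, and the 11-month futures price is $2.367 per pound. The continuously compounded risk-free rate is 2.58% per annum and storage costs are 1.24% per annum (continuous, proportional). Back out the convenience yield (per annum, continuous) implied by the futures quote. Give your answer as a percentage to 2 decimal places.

F = S·e^((r+u−y)T) ⇒ (r+u−y) = ln(F/S)/T
ln(2.367/2.398) = -0.013012; /T ⇒ -0.014195
y = r + u − ln(F/S)/T = 0.0258 + 0.0124 + 0.014195 = 0.052395
y = 5.24%

5.24%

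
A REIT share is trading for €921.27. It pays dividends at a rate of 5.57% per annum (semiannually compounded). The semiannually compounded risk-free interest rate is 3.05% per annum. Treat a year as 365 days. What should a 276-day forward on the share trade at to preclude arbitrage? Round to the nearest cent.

F = S · (1+r/2)^(2T) / (1+q/2)^(2T)
= 921.27 × 1.023153 / 1.042417 = 921.27 × 0.981520
F = €904.24

€904.24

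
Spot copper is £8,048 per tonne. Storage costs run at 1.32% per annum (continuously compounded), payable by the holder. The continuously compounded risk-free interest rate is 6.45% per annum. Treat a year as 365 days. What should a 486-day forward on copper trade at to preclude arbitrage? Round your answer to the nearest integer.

Net carry = r + u − y = 0.0645 + 0.0132 − 0.0000 = 0.0777
F = S·e^((r+u−y)T) = 8048 · e^(0.0777 × 486/365) = 8048 · e^0.103458
= 8048 × 1.108999 = £8,925 per tonne

£8,925 per tonne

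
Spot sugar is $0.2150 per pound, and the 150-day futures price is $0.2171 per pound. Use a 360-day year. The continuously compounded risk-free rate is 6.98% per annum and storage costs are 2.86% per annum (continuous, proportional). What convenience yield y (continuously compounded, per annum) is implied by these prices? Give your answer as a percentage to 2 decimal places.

7.51%

F = S·e^((r+u−y)T) ⇒ (r+u−y) = ln(F/S)/T
ln(0.2171/0.2150) = 0.009720; /T ⇒ 0.023328
y = r + u − ln(F/S)/T = 0.0698 + 0.0286 − 0.023328 = 0.075072
y = 7.51%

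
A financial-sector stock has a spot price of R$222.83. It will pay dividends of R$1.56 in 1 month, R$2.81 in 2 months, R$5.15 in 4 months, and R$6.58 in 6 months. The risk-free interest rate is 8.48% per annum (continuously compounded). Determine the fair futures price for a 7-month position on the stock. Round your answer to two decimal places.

R$217.70

PV(dividends) I = 1.56·e^(−0.0848·1/12) + 2.81·e^(−0.0848·2/12) + 5.15·e^(−0.0848·4/12) + 6.58·e^(−0.0848·6/12)
I = 1.5490 + 2.7706 + 5.0065 + 6.3068 = 15.6329
F = (S − I)·e^(rT) = (222.83 − 15.6329) · e^(0.0848·7/12)
= 207.1971 · e^0.049467 = 207.1971 × 1.050711 = R$217.70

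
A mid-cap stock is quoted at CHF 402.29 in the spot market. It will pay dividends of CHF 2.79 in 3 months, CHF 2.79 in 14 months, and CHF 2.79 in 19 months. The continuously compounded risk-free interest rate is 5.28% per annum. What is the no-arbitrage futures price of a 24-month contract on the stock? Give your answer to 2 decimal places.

CHF 438.27

PV(dividends) I = 2.79·e^(−0.0528·3/12) + 2.79·e^(−0.0528·14/12) + 2.79·e^(−0.0528·19/12)
I = 2.7534 + 2.6233 + 2.5662 = 7.9429
F = (S − I)·e^(rT) = (402.29 − 7.9429) · e^(0.0528·24/12)
= 394.3471 · e^0.105600 = 394.3471 × 1.111377 = CHF 438.27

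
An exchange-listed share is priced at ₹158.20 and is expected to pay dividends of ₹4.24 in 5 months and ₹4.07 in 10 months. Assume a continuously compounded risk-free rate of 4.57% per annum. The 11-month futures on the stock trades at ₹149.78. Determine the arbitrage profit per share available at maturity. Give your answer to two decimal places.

₹6.76 per share

PV(dividends) I = 4.24·e^(−0.0457·5/12) + 4.07·e^(−0.0457·10/12) = 8.0779
Fair futures F* = (S − I)·e^(rT) = (158.20 − 8.0779)·e^0.041892 = 150.1221 × 1.042782 = 156.5446
Market ₹149.78 < fair 156.5446: forward underpriced → reverse cash-and-carry (short the stock, invest proceeds at r, pay the dividends, go long the forward).
Profit at T = |F_mkt − F*| = |149.78 − 156.5446| = ₹6.76 per share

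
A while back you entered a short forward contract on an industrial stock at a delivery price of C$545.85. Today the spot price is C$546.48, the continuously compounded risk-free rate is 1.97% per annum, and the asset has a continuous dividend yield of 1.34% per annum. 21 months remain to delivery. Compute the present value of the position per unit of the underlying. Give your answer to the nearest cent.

-C$6.46

Current fair forward for the remaining 21 months: F = S·e^((r − q)·T), (r − q) = 0.0197 − 0.0134 = 0.0063
F = 546.48 · e^(0.0063 × 21/12) = 546.48 × 1.011086 = 552.5383
Value of long forward = (F − K)·e^(−rT) = (552.5383 − 545.85) · e^(−0.0197·21/12)
= 6.6883 × 0.966112 = 6.46
Short position value = −(long value) = -C$6.46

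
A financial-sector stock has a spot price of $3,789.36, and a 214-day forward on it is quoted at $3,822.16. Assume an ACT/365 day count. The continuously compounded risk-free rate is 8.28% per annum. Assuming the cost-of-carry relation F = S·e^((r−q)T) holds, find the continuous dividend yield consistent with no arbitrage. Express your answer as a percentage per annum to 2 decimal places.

6.81%

From F = S·e^((r−q)T): (r − q) = ln(F/S)/T
ln(3822.16/3789.36) = ln(1.008656) = 0.008619
(r − q) = 0.008619 / (214/365) = 0.014701
q = r − ln(F/S)/T = 0.0828 − 0.014701 = 0.068099
q = 6.81%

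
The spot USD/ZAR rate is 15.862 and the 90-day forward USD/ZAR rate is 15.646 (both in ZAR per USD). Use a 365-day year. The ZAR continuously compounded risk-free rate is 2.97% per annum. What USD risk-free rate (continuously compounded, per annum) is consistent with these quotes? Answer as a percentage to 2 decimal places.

F = S·e^((r_ZAR − r_USD)T) ⇒ r_USD = r_ZAR − ln(F/S)/T
ln(15.646/15.862) = -0.013711; /(90/365) = -0.055606
r_USD = 0.0297 + 0.055606 = 0.085306
r_USD = 8.53%

8.53%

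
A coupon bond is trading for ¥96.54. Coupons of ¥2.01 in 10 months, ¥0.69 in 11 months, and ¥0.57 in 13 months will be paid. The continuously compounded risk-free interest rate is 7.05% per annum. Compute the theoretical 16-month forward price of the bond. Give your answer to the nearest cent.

¥102.68

PV(coupons) I = 2.01·e^(−0.0705·10/12) + 0.69·e^(−0.0705·11/12) + 0.57·e^(−0.0705·13/12)
I = 1.8953 + 0.6468 + 0.5281 = 3.0702
F = (S − I)·e^(rT) = (96.54 − 3.0702) · e^(0.0705·16/12)
= 93.4698 · e^0.094000 = 93.4698 × 1.098560 = ¥102.68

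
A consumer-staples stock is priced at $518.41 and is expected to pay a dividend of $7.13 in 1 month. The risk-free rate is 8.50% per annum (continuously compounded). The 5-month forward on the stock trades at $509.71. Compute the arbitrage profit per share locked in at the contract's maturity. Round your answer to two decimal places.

PV(dividends) I = 7.13·e^(−0.0850·1/12) = 7.0797
Fair forward F* = (S − I)·e^(rT) = (518.41 − 7.0797)·e^0.035417 = 511.3303 × 1.036052 = 529.7648
Market $509.71 < fair 529.7648: forward underpriced → reverse cash-and-carry (short the stock, invest proceeds at r, pay the dividends, go long the forward).
Profit at T = |F_mkt − F*| = |509.71 − 529.7648| = $20.05 per share

$20.05 per share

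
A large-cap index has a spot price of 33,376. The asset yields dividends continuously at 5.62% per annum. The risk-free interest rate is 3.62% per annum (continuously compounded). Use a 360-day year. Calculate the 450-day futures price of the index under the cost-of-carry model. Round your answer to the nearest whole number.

32,552

F = S·e^((r − q)T) = 33376 · e^((0.0362 − 0.0562) × 450/360)
= 33376 · e^-0.025000 = 33376 × 0.975310
F = 32,552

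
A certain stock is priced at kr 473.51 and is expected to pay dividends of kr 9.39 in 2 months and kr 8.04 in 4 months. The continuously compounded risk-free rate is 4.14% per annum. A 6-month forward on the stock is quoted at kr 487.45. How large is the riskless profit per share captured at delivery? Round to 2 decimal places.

PV(dividends) I = 9.39·e^(−0.0414·2/12) + 8.04·e^(−0.0414·4/12) = 17.2552
Fair forward F* = (S − I)·e^(rT) = (473.51 − 17.2552)·e^0.020700 = 456.2548 × 1.020916 = 465.7978
Market kr 487.45 > fair 465.7978: forward overpriced → cash-and-carry (borrow at r, buy the stock and collect the dividends, short the forward).
Profit at T = |F_mkt − F*| = |487.45 − 465.7978| = kr 21.65 per share

kr 21.65 per share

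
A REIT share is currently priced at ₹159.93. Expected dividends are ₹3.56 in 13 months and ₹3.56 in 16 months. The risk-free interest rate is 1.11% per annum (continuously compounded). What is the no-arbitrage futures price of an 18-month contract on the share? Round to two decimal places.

₹155.47

PV(dividends) I = 3.56·e^(−0.0111·13/12) + 3.56·e^(−0.0111·16/12)
I = 3.5174 + 3.5077 = 7.0251
F = (S − I)·e^(rT) = (159.93 − 7.0251) · e^(0.0111·18/12)
= 152.9049 · e^0.016650 = 152.9049 × 1.016789 = ₹155.47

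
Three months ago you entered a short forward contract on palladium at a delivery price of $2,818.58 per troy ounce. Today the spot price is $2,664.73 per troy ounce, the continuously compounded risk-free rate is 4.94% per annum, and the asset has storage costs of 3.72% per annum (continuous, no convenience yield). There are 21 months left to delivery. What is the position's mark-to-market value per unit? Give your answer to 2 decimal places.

-$258.83 per troy ounce

Current fair forward for the remaining 21 months: F = S·e^((r + u)·T), (r + u) = 0.0494 + 0.0372 = 0.0866
F = 2664.73 · e^(0.0866 × 21/12) = 2664.73 × 1.16363648 = 3100.7770
Value of long forward = (F − K)·e^(−rT) = (3100.7770 − 2818.58) · e^(−0.0494·21/12)
= 282.1970 × 0.91718141 = 258.83
Short position value = −(long value) = -$258.83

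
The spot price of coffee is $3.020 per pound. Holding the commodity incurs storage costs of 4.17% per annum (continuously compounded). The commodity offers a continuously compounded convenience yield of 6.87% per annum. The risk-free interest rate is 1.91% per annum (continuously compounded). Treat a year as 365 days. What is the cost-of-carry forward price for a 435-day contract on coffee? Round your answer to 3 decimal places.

$2.992 per pound

Net carry = r + u − y = 0.0191 + 0.0417 − 0.0687 = -0.0079
F = S·e^((r+u−y)T) = 3.020 · e^(-0.0079 × 435/365) = 3.020 · e^-0.009415
= 3.020 × 0.990629 = $2.992 per pound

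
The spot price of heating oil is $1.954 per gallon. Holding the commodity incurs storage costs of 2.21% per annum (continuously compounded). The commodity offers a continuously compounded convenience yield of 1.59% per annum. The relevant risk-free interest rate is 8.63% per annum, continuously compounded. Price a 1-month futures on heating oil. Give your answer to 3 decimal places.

Net carry = r + u − y = 0.0863 + 0.0221 − 0.0159 = 0.0925
F = S·e^((r+u−y)T) = 1.954 · e^(0.0925 × 1/12) = 1.954 · e^0.007708
= 1.954 × 1.007738 = $1.969 per gallon

$1.969 per gallon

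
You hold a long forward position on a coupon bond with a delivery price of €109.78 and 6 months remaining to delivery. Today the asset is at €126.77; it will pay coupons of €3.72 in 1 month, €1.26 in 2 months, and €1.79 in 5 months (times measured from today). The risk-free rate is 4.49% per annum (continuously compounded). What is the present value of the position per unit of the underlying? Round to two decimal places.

PV(remaining coupons) I = 3.72·e^(−0.0449·1/12) + 1.26·e^(−0.0449·2/12) + 1.79·e^(−0.0449·5/12) = 6.7135
Current forward F = (S − I)·e^(rT) = (126.77 − 6.7135)·e^(0.0449·6/12) = 120.0565 × 1.022704 = 122.7823
Value (long) = (F − K)·e^(−rT) = (122.7823 − 109.78) × 0.977800 = 12.7136
Value = €12.71

€12.71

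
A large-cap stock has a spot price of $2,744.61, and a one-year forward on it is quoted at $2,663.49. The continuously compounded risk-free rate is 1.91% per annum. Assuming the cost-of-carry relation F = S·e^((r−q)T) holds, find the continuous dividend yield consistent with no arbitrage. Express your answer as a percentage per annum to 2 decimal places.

From F = S·e^((r−q)T): (r − q) = ln(F/S)/T
ln(2663.49/2744.61) = ln(0.970444) = -0.030002
(r − q) = -0.030002 / (12/12) = -0.030002
q = r − ln(F/S)/T = 0.0191 + 0.030002 = 0.049102
q = 4.91%

4.91%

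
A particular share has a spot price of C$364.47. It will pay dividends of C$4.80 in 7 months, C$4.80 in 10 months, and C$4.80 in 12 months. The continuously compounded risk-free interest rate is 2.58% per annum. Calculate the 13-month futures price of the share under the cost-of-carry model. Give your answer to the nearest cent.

PV(dividends) I = 4.80·e^(−0.0258·7/12) + 4.80·e^(−0.0258·10/12) + 4.80·e^(−0.0258·12/12)
I = 4.7283 + 4.6979 + 4.6777 = 14.1039
F = (S − I)·e^(rT) = (364.47 − 14.1039) · e^(0.0258·13/12)
= 350.3661 · e^0.027950 = 350.3661 × 1.028344 = C$360.30

C$360.30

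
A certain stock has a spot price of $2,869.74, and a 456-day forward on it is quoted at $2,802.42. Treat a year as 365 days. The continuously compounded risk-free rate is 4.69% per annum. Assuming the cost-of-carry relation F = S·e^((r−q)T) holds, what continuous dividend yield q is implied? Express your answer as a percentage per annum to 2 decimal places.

From F = S·e^((r−q)T): (r − q) = ln(F/S)/T
ln(2802.42/2869.74) = ln(0.976541) = -0.023739
(r − q) = -0.023739 / (456/365) = -0.019002
q = r − ln(F/S)/T = 0.0469 + 0.019002 = 0.065902
q = 6.59%

6.59%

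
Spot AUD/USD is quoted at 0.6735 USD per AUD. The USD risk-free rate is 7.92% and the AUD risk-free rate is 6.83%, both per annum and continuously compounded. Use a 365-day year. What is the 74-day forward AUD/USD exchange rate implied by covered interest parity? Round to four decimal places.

F = S·e^((r_USD − r_AUD)T) = 0.6735 · e^((0.0792 − 0.0683) × 74/365)
= 0.6735 · e^0.002210 = 0.6735 × 1.002212
F = 0.6750 USD per AUD

0.6750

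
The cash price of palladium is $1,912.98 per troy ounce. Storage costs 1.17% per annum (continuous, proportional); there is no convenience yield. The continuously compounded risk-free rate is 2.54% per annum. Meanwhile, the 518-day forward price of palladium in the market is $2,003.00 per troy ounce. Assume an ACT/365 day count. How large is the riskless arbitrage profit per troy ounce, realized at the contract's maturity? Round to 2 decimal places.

$13.40 per troy ounce

Fair forward: F* = S·e^(carry·T), with carry = (r + u) = 0.0254 + 0.0117 = 0.0371
F* = 1912.98 · e^(0.0371 × 518/365) = 1912.98 · e^0.05265151 = 1912.98 × 1.05406225 = $2016.4000
Market $2003.00 < fair $2016.4000: forward underpriced → reverse cash-and-carry (short spot, go long the forward).
At maturity, profit = |F_mkt − F*| = |2003.00 − 2016.4000| = $13.40 per troy ounce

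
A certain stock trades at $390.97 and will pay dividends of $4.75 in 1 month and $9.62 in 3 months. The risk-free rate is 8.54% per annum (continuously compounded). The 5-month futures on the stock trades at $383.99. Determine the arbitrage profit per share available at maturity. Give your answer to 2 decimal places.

PV(dividends) I = 4.75·e^(−0.0854·1/12) + 9.62·e^(−0.0854·3/12) = 14.1331
Fair futures F* = (S − I)·e^(rT) = (390.97 − 14.1331)·e^0.035583 = 376.8369 × 1.036224 = 390.4874
Market $383.99 < fair 390.4874: forward underpriced → reverse cash-and-carry (short the stock, invest proceeds at r, pay the dividends, go long the forward).
Profit at T = |F_mkt − F*| = |383.99 − 390.4874| = $6.50 per share

$6.50 per share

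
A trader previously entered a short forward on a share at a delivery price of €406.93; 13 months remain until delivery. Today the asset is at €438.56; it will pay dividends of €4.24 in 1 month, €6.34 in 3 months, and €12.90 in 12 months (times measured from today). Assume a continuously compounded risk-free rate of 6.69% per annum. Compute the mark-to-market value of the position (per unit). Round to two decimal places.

PV(remaining dividends) I = 4.24·e^(−0.0669·1/12) + 6.34·e^(−0.0669·3/12) + 12.90·e^(−0.0669·12/12) = 22.5165
Current forward F = (S − I)·e^(rT) = (438.56 − 22.5165)·e^(0.0669·13/12) = 416.0435 × 1.075166 = 447.3158
Value (long) = (F − K)·e^(−rT) = (447.3158 − 406.93) × 0.930089 = 37.5624
Short position value = −(long value) = -€37.56

-€37.56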